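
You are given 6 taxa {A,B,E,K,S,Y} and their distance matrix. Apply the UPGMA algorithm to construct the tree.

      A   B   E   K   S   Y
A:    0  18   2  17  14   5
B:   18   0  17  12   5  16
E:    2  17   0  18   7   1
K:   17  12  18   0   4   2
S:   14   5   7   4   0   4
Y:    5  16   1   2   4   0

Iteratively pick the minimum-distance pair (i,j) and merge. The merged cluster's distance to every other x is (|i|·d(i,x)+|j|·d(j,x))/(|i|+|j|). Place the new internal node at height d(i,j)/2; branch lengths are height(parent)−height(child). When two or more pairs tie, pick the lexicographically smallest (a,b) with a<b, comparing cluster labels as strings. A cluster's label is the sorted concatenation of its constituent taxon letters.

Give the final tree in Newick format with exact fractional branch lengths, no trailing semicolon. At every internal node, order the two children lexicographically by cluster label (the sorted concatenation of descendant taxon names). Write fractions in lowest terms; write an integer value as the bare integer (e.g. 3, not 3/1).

1. join E+Y (d=1) ⇒ EY; edges |E|=1/2, |Y|=1/2
  updated: d(A,EY)=7/2, d(B,EY)=33/2, d(EY,K)=10, d(EY,S)=11/2
2. join A+EY (d=7/2) ⇒ AEY; edges |A|=7/4, |EY|=5/4
  updated: d(AEY,B)=17, d(AEY,K)=37/3, d(AEY,S)=25/3
3. join K+S (d=4) ⇒ KS; edges |K|=2, |S|=2
  updated: d(AEY,KS)=31/3, d(B,KS)=17/2
4. join B+KS (d=17/2) ⇒ BKS; edges |B|=17/4, |KS|=9/4
  updated: d(AEY,BKS)=113/9
5. join AEY+BKS (d=113/9) ⇒ ABEKSY; edges |AEY|=163/36, |BKS|=73/36
final tree: ((A:7/4,(E:1/2,Y:1/2):5/4):163/36,(B:17/4,(K:2,S:2):9/4):73/36)
total length: 379/18

((A:7/4,(E:1/2,Y:1/2):5/4):163/36,(B:17/4,(K:2,S:2):9/4):73/36)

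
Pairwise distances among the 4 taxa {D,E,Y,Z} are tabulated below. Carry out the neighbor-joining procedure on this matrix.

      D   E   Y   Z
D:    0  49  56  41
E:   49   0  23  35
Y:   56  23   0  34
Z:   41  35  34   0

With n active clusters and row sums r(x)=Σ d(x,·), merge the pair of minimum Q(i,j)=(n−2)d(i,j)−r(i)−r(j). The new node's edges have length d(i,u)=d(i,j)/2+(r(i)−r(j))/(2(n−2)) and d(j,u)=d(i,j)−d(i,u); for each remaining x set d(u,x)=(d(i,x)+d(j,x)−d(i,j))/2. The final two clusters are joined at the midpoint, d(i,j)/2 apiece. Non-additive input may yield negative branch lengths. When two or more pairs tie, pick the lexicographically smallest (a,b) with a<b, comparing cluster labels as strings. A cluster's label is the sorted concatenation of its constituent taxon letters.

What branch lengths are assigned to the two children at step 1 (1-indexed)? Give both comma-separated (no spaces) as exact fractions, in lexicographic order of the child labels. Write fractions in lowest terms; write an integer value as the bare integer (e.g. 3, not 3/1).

step 1: merge (D,Z) at d=41, Q=-174; branch lengths D→59/2, Z→23/2; new cluster DZ
  updated: d(DZ,E)=43/2, d(DZ,Y)=49/2
step 2: merge (DZ,E) at d=43/2, Q=-69; branch lengths DZ→23/2, E→10; new cluster DEZ
  updated: d(DEZ,Y)=13
step 3: merge (DEZ,Y) at d=13; branch lengths DEZ→13/2, Y→13/2; new cluster DEYZ
final tree: (((D:59/2,Z:23/2):23/2,E:10):13/2,Y:13/2)
total length: 151/2

59/2,23/2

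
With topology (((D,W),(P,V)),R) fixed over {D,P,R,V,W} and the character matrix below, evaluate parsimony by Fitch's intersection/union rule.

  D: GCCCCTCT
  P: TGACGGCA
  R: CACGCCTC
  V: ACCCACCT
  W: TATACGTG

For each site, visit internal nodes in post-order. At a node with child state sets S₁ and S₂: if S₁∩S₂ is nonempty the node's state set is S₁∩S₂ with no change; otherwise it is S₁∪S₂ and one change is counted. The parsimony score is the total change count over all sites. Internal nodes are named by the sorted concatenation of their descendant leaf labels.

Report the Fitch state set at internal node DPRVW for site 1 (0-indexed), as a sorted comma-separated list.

site 0, node DW: D={G} ∪ W={T} → {G,T} (+1)
site 0, node PV: P={T} ∪ V={A} → {A,T} (+1)
site 0, node DPVW: DW={G,T} ∩ PV={A,T} → {T} (+0)
site 0, node DPRVW: DPVW={T} ∪ R={C} → {C,T} (+1)
site 1, node DW: D={C} ∪ W={A} → {A,C} (+1)
site 1, node PV: P={G} ∪ V={C} → {C,G} (+1)
site 1, node DPVW: DW={A,C} ∩ PV={C,G} → {C} (+0)
site 1, node DPRVW: DPVW={C} ∪ R={A} → {A,C} (+1)
site 2, node DW: D={C} ∪ W={T} → {C,T} (+1)
site 2, node PV: P={A} ∪ V={C} → {A,C} (+1)
site 2, node DPVW: DW={C,T} ∩ PV={A,C} → {C} (+0)
site 2, node DPRVW: DPVW={C} ∩ R={C} → {C} (+0)
site 3, node DW: D={C} ∪ W={A} → {A,C} (+1)
site 3, node PV: P={C} ∩ V={C} → {C} (+0)
site 3, node DPVW: DW={A,C} ∩ PV={C} → {C} (+0)
site 3, node DPRVW: DPVW={C} ∪ R={G} → {C,G} (+1)
site 4, node DW: D={C} ∩ W={C} → {C} (+0)
site 4, node PV: P={G} ∪ V={A} → {A,G} (+1)
site 4, node DPVW: DW={C} ∪ PV={A,G} → {A,C,G} (+1)
site 4, node DPRVW: DPVW={A,C,G} ∩ R={C} → {C} (+0)
site 5, node DW: D={T} ∪ W={G} → {G,T} (+1)
site 5, node PV: P={G} ∪ V={C} → {C,G} (+1)
site 5, node DPVW: DW={G,T} ∩ PV={C,G} → {G} (+0)
site 5, node DPRVW: DPVW={G} ∪ R={C} → {C,G} (+1)
site 6, node DW: D={C} ∪ W={T} → {C,T} (+1)
site 6, node PV: P={C} ∩ V={C} → {C} (+0)
site 6, node DPVW: DW={C,T} ∩ PV={C} → {C} (+0)
site 6, node DPRVW: DPVW={C} ∪ R={T} → {C,T} (+1)
site 7, node DW: D={T} ∪ W={G} → {G,T} (+1)
site 7, node PV: P={A} ∪ V={T} → {A,T} (+1)
site 7, node DPVW: DW={G,T} ∩ PV={A,T} → {T} (+0)
site 7, node DPRVW: DPVW={T} ∪ R={C} → {C,T} (+1)
per-site changes: [3, 3, 2, 2, 2, 3, 2, 3]; total = 20

A,C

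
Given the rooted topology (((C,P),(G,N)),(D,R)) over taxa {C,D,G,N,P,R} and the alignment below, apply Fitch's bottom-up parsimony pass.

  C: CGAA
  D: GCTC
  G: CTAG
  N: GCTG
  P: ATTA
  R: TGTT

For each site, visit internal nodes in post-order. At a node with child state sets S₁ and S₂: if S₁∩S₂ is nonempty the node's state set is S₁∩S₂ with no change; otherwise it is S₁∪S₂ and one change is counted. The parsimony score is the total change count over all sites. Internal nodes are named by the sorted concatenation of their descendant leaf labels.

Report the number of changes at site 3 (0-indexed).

CP@0: {C} ∪ {A} = {A,C} (union, +1)
GN@0: {C} ∪ {G} = {C,G} (union, +1)
CGNP@0: {A,C} ∩ {C,G} = {C} (intersection, +0)
DR@0: {G} ∪ {T} = {G,T} (union, +1)
CDGNPR@0: {C} ∪ {G,T} = {C,G,T} (union, +1)
CP@1: {G} ∪ {T} = {G,T} (union, +1)
GN@1: {T} ∪ {C} = {C,T} (union, +1)
CGNP@1: {G,T} ∩ {C,T} = {T} (intersection, +0)
DR@1: {C} ∪ {G} = {C,G} (union, +1)
CDGNPR@1: {T} ∪ {C,G} = {C,G,T} (union, +1)
CP@2: {A} ∪ {T} = {A,T} (union, +1)
GN@2: {A} ∪ {T} = {A,T} (union, +1)
CGNP@2: {A,T} ∩ {A,T} = {A,T} (intersection, +0)
DR@2: {T} ∩ {T} = {T} (intersection, +0)
CDGNPR@2: {A,T} ∩ {T} = {T} (intersection, +0)
CP@3: {A} ∩ {A} = {A} (intersection, +0)
GN@3: {G} ∩ {G} = {G} (intersection, +0)
CGNP@3: {A} ∪ {G} = {A,G} (union, +1)
DR@3: {C} ∪ {T} = {C,T} (union, +1)
CDGNPR@3: {A,G} ∪ {C,T} = {A,C,G,T} (union, +1)
per-site changes: [4, 4, 2, 3]; total = 13

3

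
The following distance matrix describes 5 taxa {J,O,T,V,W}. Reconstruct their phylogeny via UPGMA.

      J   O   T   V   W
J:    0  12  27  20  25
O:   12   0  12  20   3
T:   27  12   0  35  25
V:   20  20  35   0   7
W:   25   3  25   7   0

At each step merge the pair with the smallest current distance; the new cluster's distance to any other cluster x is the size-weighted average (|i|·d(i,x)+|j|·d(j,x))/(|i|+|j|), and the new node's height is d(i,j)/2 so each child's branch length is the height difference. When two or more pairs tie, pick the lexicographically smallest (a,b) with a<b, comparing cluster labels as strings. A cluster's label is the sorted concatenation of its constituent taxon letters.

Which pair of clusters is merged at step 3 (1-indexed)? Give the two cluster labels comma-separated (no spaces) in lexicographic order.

iteration 1: select O,W (d=3); attach at lengths (3/2, 3/2); label the merged cluster OW
  updated: d(J,OW)=37/2, d(OW,T)=37/2, d(OW,V)=27/2
iteration 2: select OW,V (d=27/2); attach at lengths (21/4, 27/4); label the merged cluster OVW
  updated: d(J,OVW)=19, d(OVW,T)=24
iteration 3: select J,OVW (d=19); attach at lengths (19/2, 11/4); label the merged cluster JOVW
  updated: d(JOVW,T)=99/4
iteration 4: select JOVW,T (d=99/4); attach at lengths (23/8, 99/8); label the merged cluster JOTVW
final tree: ((J:19/2,((O:3/2,W:3/2):21/4,V:27/4):11/4):23/8,T:99/8)
total length: 85/2

J,OVW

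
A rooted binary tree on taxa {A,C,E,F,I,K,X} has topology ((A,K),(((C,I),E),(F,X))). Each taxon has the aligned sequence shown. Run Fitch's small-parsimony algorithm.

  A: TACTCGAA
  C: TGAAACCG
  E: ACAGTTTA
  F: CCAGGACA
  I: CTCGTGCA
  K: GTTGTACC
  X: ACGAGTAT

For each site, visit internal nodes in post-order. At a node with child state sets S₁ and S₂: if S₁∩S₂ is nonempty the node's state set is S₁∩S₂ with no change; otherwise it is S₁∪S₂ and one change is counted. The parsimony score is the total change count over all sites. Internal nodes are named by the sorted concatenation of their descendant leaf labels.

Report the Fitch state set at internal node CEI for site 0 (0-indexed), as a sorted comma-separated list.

A,C,T

AK@0: {T} ∪ {G} = {G,T} (union, +1)
CI@0: {T} ∪ {C} = {C,T} (union, +1)
CEI@0: {C,T} ∪ {A} = {A,C,T} (union, +1)
FX@0: {C} ∪ {A} = {A,C} (union, +1)
CEFIX@0: {A,C,T} ∩ {A,C} = {A,C} (intersection, +0)
ACEFIKX@0: {G,T} ∪ {A,C} = {A,C,G,T} (union, +1)
AK@1: {A} ∪ {T} = {A,T} (union, +1)
CI@1: {G} ∪ {T} = {G,T} (union, +1)
CEI@1: {G,T} ∪ {C} = {C,G,T} (union, +1)
FX@1: {C} ∩ {C} = {C} (intersection, +0)
CEFIX@1: {C,G,T} ∩ {C} = {C} (intersection, +0)
ACEFIKX@1: {A,T} ∪ {C} = {A,C,T} (union, +1)
AK@2: {C} ∪ {T} = {C,T} (union, +1)
CI@2: {A} ∪ {C} = {A,C} (union, +1)
CEI@2: {A,C} ∩ {A} = {A} (intersection, +0)
FX@2: {A} ∪ {G} = {A,G} (union, +1)
CEFIX@2: {A} ∩ {A,G} = {A} (intersection, +0)
ACEFIKX@2: {C,T} ∪ {A} = {A,C,T} (union, +1)
AK@3: {T} ∪ {G} = {G,T} (union, +1)
CI@3: {A} ∪ {G} = {A,G} (union, +1)
CEI@3: {A,G} ∩ {G} = {G} (intersection, +0)
FX@3: {G} ∪ {A} = {A,G} (union, +1)
CEFIX@3: {G} ∩ {A,G} = {G} (intersection, +0)
ACEFIKX@3: {G,T} ∩ {G} = {G} (intersection, +0)
AK@4: {C} ∪ {T} = {C,T} (union, +1)
CI@4: {A} ∪ {T} = {A,T} (union, +1)
CEI@4: {A,T} ∩ {T} = {T} (intersection, +0)
FX@4: {G} ∩ {G} = {G} (intersection, +0)
CEFIX@4: {T} ∪ {G} = {G,T} (union, +1)
ACEFIKX@4: {C,T} ∩ {G,T} = {T} (intersection, +0)
AK@5: {G} ∪ {A} = {A,G} (union, +1)
CI@5: {C} ∪ {G} = {C,G} (union, +1)
CEI@5: {C,G} ∪ {T} = {C,G,T} (union, +1)
FX@5: {A} ∪ {T} = {A,T} (union, +1)
CEFIX@5: {C,G,T} ∩ {A,T} = {T} (intersection, +0)
ACEFIKX@5: {A,G} ∪ {T} = {A,G,T} (union, +1)
AK@6: {A} ∪ {C} = {A,C} (union, +1)
CI@6: {C} ∩ {C} = {C} (intersection, +0)
CEI@6: {C} ∪ {T} = {C,T} (union, +1)
FX@6: {C} ∪ {A} = {A,C} (union, +1)
CEFIX@6: {C,T} ∩ {A,C} = {C} (intersection, +0)
ACEFIKX@6: {A,C} ∩ {C} = {C} (intersection, +0)
AK@7: {A} ∪ {C} = {A,C} (union, +1)
CI@7: {G} ∪ {A} = {A,G} (union, +1)
CEI@7: {A,G} ∩ {A} = {A} (intersection, +0)
FX@7: {A} ∪ {T} = {A,T} (union, +1)
CEFIX@7: {A} ∩ {A,T} = {A} (intersection, +0)
ACEFIKX@7: {A,C} ∩ {A} = {A} (intersection, +0)
per-site changes: [5, 4, 4, 3, 3, 5, 3, 3]; total = 30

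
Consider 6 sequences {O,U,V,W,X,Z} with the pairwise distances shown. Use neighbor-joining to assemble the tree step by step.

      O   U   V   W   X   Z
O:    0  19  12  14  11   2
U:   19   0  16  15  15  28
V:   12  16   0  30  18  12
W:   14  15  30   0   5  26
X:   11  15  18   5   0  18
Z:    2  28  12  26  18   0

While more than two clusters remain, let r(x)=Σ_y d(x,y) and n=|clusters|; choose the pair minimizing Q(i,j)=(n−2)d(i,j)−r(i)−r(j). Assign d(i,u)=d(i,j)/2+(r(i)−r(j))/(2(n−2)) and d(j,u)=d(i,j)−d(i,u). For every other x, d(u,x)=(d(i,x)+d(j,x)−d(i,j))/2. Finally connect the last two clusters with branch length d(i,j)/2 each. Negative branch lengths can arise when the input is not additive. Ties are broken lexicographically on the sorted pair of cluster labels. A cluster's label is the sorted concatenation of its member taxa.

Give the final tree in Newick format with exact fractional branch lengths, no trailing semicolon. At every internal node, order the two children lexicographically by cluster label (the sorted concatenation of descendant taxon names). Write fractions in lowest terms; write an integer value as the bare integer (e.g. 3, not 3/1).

1. join W+X (d=5, Q=-137) ⇒ WX; edges |W|=43/8, |X|=-3/8
  updated: d(O,WX)=10, d(U,WX)=25/2, d(V,WX)=43/2, d(WX,Z)=39/2
2. join U+WX (d=25/2, Q=-203/2) ⇒ UWX; edges |U|=33/4, |WX|=17/4
  updated: d(O,UWX)=33/4, d(UWX,V)=25/2, d(UWX,Z)=35/2
3. join O+Z (d=2, Q=-199/4) ⇒ OZ; edges |O|=-21/16, |Z|=53/16
  updated: d(OZ,UWX)=95/8, d(OZ,V)=11
4. join OZ+UWX (d=95/8, Q=-283/8) ⇒ OUWXZ; edges |OZ|=83/16, |UWX|=107/16
  updated: d(OUWXZ,V)=93/16
5. join OUWXZ+V (d=93/16) ⇒ OUVWXZ; edges |OUWXZ|=93/32, |V|=93/32
final tree: (((O:-21/16,Z:53/16):83/16,(U:33/4,(W:43/8,X:-3/8):17/4):107/16):93/32,V:93/32)
total length: 595/16

(((O:-21/16,Z:53/16):83/16,(U:33/4,(W:43/8,X:-3/8):17/4):107/16):93/32,V:93/32)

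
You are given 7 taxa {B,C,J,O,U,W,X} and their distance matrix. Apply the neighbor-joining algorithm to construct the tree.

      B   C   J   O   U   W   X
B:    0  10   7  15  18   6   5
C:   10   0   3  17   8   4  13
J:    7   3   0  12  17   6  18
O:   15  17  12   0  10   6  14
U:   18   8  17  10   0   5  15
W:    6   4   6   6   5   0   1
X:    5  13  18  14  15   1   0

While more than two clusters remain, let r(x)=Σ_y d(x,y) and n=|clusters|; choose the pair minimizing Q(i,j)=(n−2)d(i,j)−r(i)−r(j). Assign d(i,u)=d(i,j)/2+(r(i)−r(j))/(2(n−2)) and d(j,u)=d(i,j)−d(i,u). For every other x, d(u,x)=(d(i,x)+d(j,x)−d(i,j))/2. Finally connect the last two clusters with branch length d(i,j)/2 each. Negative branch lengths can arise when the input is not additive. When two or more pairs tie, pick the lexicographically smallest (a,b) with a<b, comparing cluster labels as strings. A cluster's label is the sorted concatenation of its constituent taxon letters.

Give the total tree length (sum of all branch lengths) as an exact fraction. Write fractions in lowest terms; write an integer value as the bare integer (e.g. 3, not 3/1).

iteration 1: select C,J (d=3, Q=-103); attach at lengths (7/10, 23/10); label the merged cluster CJ
  updated: d(B,CJ)=7, d(CJ,O)=13, d(CJ,U)=11, d(CJ,W)=7/2, d(CJ,X)=14
iteration 2: select B,X (d=5, Q=-80); attach at lengths (11/4, 9/4); label the merged cluster BX
  updated: d(BX,CJ)=8, d(BX,O)=12, d(BX,U)=14, d(BX,W)=1
iteration 3: select O,U (d=10, Q=-51); attach at lengths (31/6, 29/6); label the merged cluster OU
  updated: d(BX,OU)=8, d(CJ,OU)=7, d(OU,W)=1/2
iteration 4: select BX,W (d=1, Q=-20); attach at lengths (7/2, -5/2); label the merged cluster BWX
  updated: d(BWX,CJ)=21/4, d(BWX,OU)=15/4
iteration 5: select BWX,CJ (d=21/4, Q=-16); attach at lengths (1, 17/4); label the merged cluster BCJWX
  updated: d(BCJWX,OU)=11/4
iteration 6: select BCJWX,OU (d=11/4); attach at lengths (11/8, 11/8); label the merged cluster BCJOUWX
final tree: ((((B:11/4,X:9/4):7/2,W:-5/2):1,(C:7/10,J:23/10):17/4):11/8,(O:31/6,U:29/6):11/8)
total length: 27

27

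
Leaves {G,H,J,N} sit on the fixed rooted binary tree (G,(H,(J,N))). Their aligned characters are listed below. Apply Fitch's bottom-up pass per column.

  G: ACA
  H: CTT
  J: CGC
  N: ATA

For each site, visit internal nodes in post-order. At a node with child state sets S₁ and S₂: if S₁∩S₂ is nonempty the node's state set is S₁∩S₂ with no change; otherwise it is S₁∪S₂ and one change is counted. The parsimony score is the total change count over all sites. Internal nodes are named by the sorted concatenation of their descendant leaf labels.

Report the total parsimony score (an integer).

6

JN@0: {C} ∪ {A} = {A,C} (union, +1)
HJN@0: {C} ∩ {A,C} = {C} (intersection, +0)
GHJN@0: {A} ∪ {C} = {A,C} (union, +1)
JN@1: {G} ∪ {T} = {G,T} (union, +1)
HJN@1: {T} ∩ {G,T} = {T} (intersection, +0)
GHJN@1: {C} ∪ {T} = {C,T} (union, +1)
JN@2: {C} ∪ {A} = {A,C} (union, +1)
HJN@2: {T} ∪ {A,C} = {A,C,T} (union, +1)
GHJN@2: {A} ∩ {A,C,T} = {A} (intersection, +0)
per-site changes: [2, 2, 2]; total = 6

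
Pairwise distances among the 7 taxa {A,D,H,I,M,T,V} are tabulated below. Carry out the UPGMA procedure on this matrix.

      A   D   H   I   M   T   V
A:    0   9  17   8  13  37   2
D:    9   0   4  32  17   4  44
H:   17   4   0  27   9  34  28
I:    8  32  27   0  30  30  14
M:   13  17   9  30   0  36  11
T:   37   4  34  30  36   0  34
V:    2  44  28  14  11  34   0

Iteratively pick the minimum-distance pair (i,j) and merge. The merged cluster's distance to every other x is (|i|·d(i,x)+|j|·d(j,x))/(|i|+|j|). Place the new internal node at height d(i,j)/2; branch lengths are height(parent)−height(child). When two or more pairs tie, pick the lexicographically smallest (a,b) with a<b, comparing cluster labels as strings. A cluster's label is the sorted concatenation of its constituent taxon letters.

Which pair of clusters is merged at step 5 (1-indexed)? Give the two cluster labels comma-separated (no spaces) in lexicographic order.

AIV,DHM

step 1: merge (A,V) at d=2; branch lengths A→1, V→1; new cluster AV
  updated: d(AV,D)=53/2, d(AV,H)=45/2, d(AV,I)=11, d(AV,M)=12, d(AV,T)=71/2
step 2: merge (D,H) at d=4; branch lengths D→2, H→2; new cluster DH
  updated: d(AV,DH)=49/2, d(DH,I)=59/2, d(DH,M)=13, d(DH,T)=19
step 3: merge (AV,I) at d=11; branch lengths AV→9/2, I→11/2; new cluster AIV
  updated: d(AIV,DH)=157/6, d(AIV,M)=18, d(AIV,T)=101/3
step 4: merge (DH,M) at d=13; branch lengths DH→9/2, M→13/2; new cluster DHM
  updated: d(AIV,DHM)=211/9, d(DHM,T)=74/3
step 5: merge (AIV,DHM) at d=211/9; branch lengths AIV→56/9, DHM→47/9; new cluster ADHIMV
  updated: d(ADHIMV,T)=175/6
step 6: merge (ADHIMV,T) at d=175/6; branch lengths ADHIMV→103/36, T→175/12; new cluster ADHIMTV
final tree: ((((A:1,V:1):9/2,I:11/2):56/9,((D:2,H:2):9/2,M:13/2):47/9):103/36,T:175/12)
total length: 503/9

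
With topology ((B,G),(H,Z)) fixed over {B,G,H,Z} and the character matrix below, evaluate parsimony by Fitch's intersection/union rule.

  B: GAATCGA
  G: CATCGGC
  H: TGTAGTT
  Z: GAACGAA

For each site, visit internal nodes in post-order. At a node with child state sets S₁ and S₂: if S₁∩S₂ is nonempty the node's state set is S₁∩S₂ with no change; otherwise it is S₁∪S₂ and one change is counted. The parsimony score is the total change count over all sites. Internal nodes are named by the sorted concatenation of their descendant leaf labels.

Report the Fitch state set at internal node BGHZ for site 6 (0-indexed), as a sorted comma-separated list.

A

BG@0: {G} ∪ {C} = {C,G} (union, +1)
HZ@0: {T} ∪ {G} = {G,T} (union, +1)
BGHZ@0: {C,G} ∩ {G,T} = {G} (intersection, +0)
BG@1: {A} ∩ {A} = {A} (intersection, +0)
HZ@1: {G} ∪ {A} = {A,G} (union, +1)
BGHZ@1: {A} ∩ {A,G} = {A} (intersection, +0)
BG@2: {A} ∪ {T} = {A,T} (union, +1)
HZ@2: {T} ∪ {A} = {A,T} (union, +1)
BGHZ@2: {A,T} ∩ {A,T} = {A,T} (intersection, +0)
BG@3: {T} ∪ {C} = {C,T} (union, +1)
HZ@3: {A} ∪ {C} = {A,C} (union, +1)
BGHZ@3: {C,T} ∩ {A,C} = {C} (intersection, +0)
BG@4: {C} ∪ {G} = {C,G} (union, +1)
HZ@4: {G} ∩ {G} = {G} (intersection, +0)
BGHZ@4: {C,G} ∩ {G} = {G} (intersection, +0)
BG@5: {G} ∩ {G} = {G} (intersection, +0)
HZ@5: {T} ∪ {A} = {A,T} (union, +1)
BGHZ@5: {G} ∪ {A,T} = {A,G,T} (union, +1)
BG@6: {A} ∪ {C} = {A,C} (union, +1)
HZ@6: {T} ∪ {A} = {A,T} (union, +1)
BGHZ@6: {A,C} ∩ {A,T} = {A} (intersection, +0)
per-site changes: [2, 1, 2, 2, 1, 2, 2]; total = 12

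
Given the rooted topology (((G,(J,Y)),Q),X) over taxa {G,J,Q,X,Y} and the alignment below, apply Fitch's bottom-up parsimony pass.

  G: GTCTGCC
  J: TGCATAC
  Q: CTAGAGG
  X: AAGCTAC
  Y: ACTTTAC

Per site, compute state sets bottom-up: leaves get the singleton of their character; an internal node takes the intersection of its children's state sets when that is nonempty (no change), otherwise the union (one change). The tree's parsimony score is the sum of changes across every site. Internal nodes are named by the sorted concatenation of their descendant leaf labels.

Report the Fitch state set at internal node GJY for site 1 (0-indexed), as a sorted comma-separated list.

site 0, node JY: J={T} ∪ Y={A} → {A,T} (+1)
site 0, node GJY: G={G} ∪ JY={A,T} → {A,G,T} (+1)
site 0, node GJQY: GJY={A,G,T} ∪ Q={C} → {A,C,G,T} (+1)
site 0, node GJQXY: GJQY={A,C,G,T} ∩ X={A} → {A} (+0)
site 1, node JY: J={G} ∪ Y={C} → {C,G} (+1)
site 1, node GJY: G={T} ∪ JY={C,G} → {C,G,T} (+1)
site 1, node GJQY: GJY={C,G,T} ∩ Q={T} → {T} (+0)
site 1, node GJQXY: GJQY={T} ∪ X={A} → {A,T} (+1)
site 2, node JY: J={C} ∪ Y={T} → {C,T} (+1)
site 2, node GJY: G={C} ∩ JY={C,T} → {C} (+0)
site 2, node GJQY: GJY={C} ∪ Q={A} → {A,C} (+1)
site 2, node GJQXY: GJQY={A,C} ∪ X={G} → {A,C,G} (+1)
site 3, node JY: J={A} ∪ Y={T} → {A,T} (+1)
site 3, node GJY: G={T} ∩ JY={A,T} → {T} (+0)
site 3, node GJQY: GJY={T} ∪ Q={G} → {G,T} (+1)
site 3, node GJQXY: GJQY={G,T} ∪ X={C} → {C,G,T} (+1)
site 4, node JY: J={T} ∩ Y={T} → {T} (+0)
site 4, node GJY: G={G} ∪ JY={T} → {G,T} (+1)
site 4, node GJQY: GJY={G,T} ∪ Q={A} → {A,G,T} (+1)
site 4, node GJQXY: GJQY={A,G,T} ∩ X={T} → {T} (+0)
site 5, node JY: J={A} ∩ Y={A} → {A} (+0)
site 5, node GJY: G={C} ∪ JY={A} → {A,C} (+1)
site 5, node GJQY: GJY={A,C} ∪ Q={G} → {A,C,G} (+1)
site 5, node GJQXY: GJQY={A,C,G} ∩ X={A} → {A} (+0)
site 6, node JY: J={C} ∩ Y={C} → {C} (+0)
site 6, node GJY: G={C} ∩ JY={C} → {C} (+0)
site 6, node GJQY: GJY={C} ∪ Q={G} → {C,G} (+1)
site 6, node GJQXY: GJQY={C,G} ∩ X={C} → {C} (+0)
per-site changes: [3, 3, 3, 3, 2, 2, 1]; total = 17

C,G,T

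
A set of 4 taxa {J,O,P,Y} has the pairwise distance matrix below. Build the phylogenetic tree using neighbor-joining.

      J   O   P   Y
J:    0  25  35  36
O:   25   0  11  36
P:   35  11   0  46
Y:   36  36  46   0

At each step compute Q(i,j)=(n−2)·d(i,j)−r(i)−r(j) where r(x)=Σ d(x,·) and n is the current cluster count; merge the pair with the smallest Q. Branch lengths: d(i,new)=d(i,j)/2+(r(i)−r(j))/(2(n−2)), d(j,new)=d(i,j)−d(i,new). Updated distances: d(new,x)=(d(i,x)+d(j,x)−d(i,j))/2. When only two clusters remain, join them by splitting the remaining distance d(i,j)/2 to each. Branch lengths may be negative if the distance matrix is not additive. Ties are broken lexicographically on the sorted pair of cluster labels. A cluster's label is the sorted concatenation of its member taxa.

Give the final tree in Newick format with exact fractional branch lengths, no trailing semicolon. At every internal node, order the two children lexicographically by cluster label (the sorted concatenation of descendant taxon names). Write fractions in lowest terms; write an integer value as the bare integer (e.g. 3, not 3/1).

(((J:25/2,Y:47/2):12,O:1/2):21/4,P:21/4)

iteration 1: select J,Y (d=36, Q=-142); attach at lengths (25/2, 47/2); label the merged cluster JY
  updated: d(JY,O)=25/2, d(JY,P)=45/2
iteration 2: select JY,O (d=25/2, Q=-46); attach at lengths (12, 1/2); label the merged cluster JOY
  updated: d(JOY,P)=21/2
iteration 3: select JOY,P (d=21/2); attach at lengths (21/4, 21/4); label the merged cluster JOPY
final tree: (((J:25/2,Y:47/2):12,O:1/2):21/4,P:21/4)
total length: 59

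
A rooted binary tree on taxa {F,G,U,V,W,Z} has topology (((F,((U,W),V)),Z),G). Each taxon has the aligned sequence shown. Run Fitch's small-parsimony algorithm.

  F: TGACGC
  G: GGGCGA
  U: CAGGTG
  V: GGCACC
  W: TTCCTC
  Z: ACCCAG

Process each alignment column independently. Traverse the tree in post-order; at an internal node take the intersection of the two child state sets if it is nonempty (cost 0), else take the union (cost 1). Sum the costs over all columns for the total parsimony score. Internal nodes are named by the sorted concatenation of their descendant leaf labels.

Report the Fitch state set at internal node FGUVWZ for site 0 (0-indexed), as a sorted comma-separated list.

A,G,T

[col 0] UW: children U:{C}, W:{T} ∪→ {C,T}; cost 1
[col 0] UVW: children UW:{C,T}, V:{G} ∪→ {C,G,T}; cost 1
[col 0] FUVW: children F:{T}, UVW:{C,G,T} ∩→ {T}; cost 0
[col 0] FUVWZ: children FUVW:{T}, Z:{A} ∪→ {A,T}; cost 1
[col 0] FGUVWZ: children FUVWZ:{A,T}, G:{G} ∪→ {A,G,T}; cost 1
[col 1] UW: children U:{A}, W:{T} ∪→ {A,T}; cost 1
[col 1] UVW: children UW:{A,T}, V:{G} ∪→ {A,G,T}; cost 1
[col 1] FUVW: children F:{G}, UVW:{A,G,T} ∩→ {G}; cost 0
[col 1] FUVWZ: children FUVW:{G}, Z:{C} ∪→ {C,G}; cost 1
[col 1] FGUVWZ: children FUVWZ:{C,G}, G:{G} ∩→ {G}; cost 0
[col 2] UW: children U:{G}, W:{C} ∪→ {C,G}; cost 1
[col 2] UVW: children UW:{C,G}, V:{C} ∩→ {C}; cost 0
[col 2] FUVW: children F:{A}, UVW:{C} ∪→ {A,C}; cost 1
[col 2] FUVWZ: children FUVW:{A,C}, Z:{C} ∩→ {C}; cost 0
[col 2] FGUVWZ: children FUVWZ:{C}, G:{G} ∪→ {C,G}; cost 1
[col 3] UW: children U:{G}, W:{C} ∪→ {C,G}; cost 1
[col 3] UVW: children UW:{C,G}, V:{A} ∪→ {A,C,G}; cost 1
[col 3] FUVW: children F:{C}, UVW:{A,C,G} ∩→ {C}; cost 0
[col 3] FUVWZ: children FUVW:{C}, Z:{C} ∩→ {C}; cost 0
[col 3] FGUVWZ: children FUVWZ:{C}, G:{C} ∩→ {C}; cost 0
[col 4] UW: children U:{T}, W:{T} ∩→ {T}; cost 0
[col 4] UVW: children UW:{T}, V:{C} ∪→ {C,T}; cost 1
[col 4] FUVW: children F:{G}, UVW:{C,T} ∪→ {C,G,T}; cost 1
[col 4] FUVWZ: children FUVW:{C,G,T}, Z:{A} ∪→ {A,C,G,T}; cost 1
[col 4] FGUVWZ: children FUVWZ:{A,C,G,T}, G:{G} ∩→ {G}; cost 0
[col 5] UW: children U:{G}, W:{C} ∪→ {C,G}; cost 1
[col 5] UVW: children UW:{C,G}, V:{C} ∩→ {C}; cost 0
[col 5] FUVW: children F:{C}, UVW:{C} ∩→ {C}; cost 0
[col 5] FUVWZ: children FUVW:{C}, Z:{G} ∪→ {C,G}; cost 1
[col 5] FGUVWZ: children FUVWZ:{C,G}, G:{A} ∪→ {A,C,G}; cost 1
per-site changes: [4, 3, 3, 2, 3, 3]; total = 18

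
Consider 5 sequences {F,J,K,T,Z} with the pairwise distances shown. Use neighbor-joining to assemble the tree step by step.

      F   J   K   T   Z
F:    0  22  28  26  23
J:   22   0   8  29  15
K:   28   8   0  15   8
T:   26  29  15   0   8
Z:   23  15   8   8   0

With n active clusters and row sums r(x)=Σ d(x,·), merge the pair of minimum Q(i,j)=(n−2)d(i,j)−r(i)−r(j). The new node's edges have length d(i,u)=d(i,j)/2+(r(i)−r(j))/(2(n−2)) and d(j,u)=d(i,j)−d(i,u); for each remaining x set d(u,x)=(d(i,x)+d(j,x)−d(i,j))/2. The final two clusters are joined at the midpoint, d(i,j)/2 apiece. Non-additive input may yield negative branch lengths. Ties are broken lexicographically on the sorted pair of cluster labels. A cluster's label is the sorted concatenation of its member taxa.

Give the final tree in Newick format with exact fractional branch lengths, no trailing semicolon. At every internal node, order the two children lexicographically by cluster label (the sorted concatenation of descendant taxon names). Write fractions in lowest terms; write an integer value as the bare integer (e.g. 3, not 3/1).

1. join J+K (d=8, Q=-109) ⇒ JK; edges |J|=13/2, |K|=3/2
  updated: d(F,JK)=21, d(JK,T)=18, d(JK,Z)=15/2
2. join F+JK (d=21, Q=-149/2) ⇒ FJK; edges |F|=131/8, |JK|=37/8
  updated: d(FJK,T)=23/2, d(FJK,Z)=19/4
3. join FJK+T (d=23/2, Q=-97/4) ⇒ FJKT; edges |FJK|=33/8, |T|=59/8
  updated: d(FJKT,Z)=5/8
4. join FJKT+Z (d=5/8) ⇒ FJKTZ; edges |FJKT|=5/16, |Z|=5/16
final tree: (((F:131/8,(J:13/2,K:3/2):37/8):33/8,T:59/8):5/16,Z:5/16)
total length: 329/8

(((F:131/8,(J:13/2,K:3/2):37/8):33/8,T:59/8):5/16,Z:5/16)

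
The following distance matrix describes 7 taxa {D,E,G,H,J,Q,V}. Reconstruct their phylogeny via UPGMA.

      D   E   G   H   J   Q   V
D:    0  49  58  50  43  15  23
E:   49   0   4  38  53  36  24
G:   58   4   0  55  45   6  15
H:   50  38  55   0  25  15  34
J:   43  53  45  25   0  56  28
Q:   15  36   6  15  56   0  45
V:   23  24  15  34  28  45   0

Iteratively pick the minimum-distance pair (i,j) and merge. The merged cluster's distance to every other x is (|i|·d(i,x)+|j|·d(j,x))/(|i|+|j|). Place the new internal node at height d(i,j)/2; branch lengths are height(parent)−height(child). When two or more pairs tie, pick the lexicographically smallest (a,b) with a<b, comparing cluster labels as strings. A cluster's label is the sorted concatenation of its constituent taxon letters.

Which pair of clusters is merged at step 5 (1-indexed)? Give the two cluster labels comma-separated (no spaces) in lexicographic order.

DQ,EGV

1. join E+G (d=4) ⇒ EG; edges |E|=2, |G|=2
  updated: d(D,EG)=107/2, d(EG,H)=93/2, d(EG,J)=49, d(EG,Q)=21, d(EG,V)=39/2
2. join D+Q (d=15) ⇒ DQ; edges |D|=15/2, |Q|=15/2
  updated: d(DQ,EG)=149/4, d(DQ,H)=65/2, d(DQ,J)=99/2, d(DQ,V)=34
3. join EG+V (d=39/2) ⇒ EGV; edges |EG|=31/4, |V|=39/4
  updated: d(DQ,EGV)=217/6, d(EGV,H)=127/3, d(EGV,J)=42
4. join H+J (d=25) ⇒ HJ; edges |H|=25/2, |J|=25/2
  updated: d(DQ,HJ)=41, d(EGV,HJ)=253/6
5. join DQ+EGV (d=217/6) ⇒ DEGQV; edges |DQ|=127/12, |EGV|=25/3
  updated: d(DEGQV,HJ)=417/10
6. join DEGQV+HJ (d=417/10) ⇒ DEGHJQV; edges |DEGQV|=83/30, |HJ|=167/20
final tree: (((D:15/2,Q:15/2):127/12,((E:2,G:2):31/4,V:39/4):25/3):83/30,(H:25/2,J:25/2):167/20)
total length: 1373/15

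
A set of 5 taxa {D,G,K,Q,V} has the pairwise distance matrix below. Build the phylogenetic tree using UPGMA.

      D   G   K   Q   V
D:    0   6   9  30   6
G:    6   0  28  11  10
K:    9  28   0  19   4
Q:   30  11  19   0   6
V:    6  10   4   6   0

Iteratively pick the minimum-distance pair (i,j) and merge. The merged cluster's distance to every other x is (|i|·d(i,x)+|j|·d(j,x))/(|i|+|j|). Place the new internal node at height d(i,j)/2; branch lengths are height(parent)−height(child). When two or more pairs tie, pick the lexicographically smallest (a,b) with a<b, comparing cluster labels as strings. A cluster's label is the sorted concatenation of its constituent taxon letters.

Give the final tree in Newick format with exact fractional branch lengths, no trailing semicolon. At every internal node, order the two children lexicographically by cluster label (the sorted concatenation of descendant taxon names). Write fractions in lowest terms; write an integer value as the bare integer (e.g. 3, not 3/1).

((D:3,G:3):29/6,((K:2,V:2):17/4,Q:25/4):19/12)

iteration 1: select K,V (d=4); attach at lengths (2, 2); label the merged cluster KV
  updated: d(D,KV)=15/2, d(G,KV)=19, d(KV,Q)=25/2
iteration 2: select D,G (d=6); attach at lengths (3, 3); label the merged cluster DG
  updated: d(DG,KV)=53/4, d(DG,Q)=41/2
iteration 3: select KV,Q (d=25/2); attach at lengths (17/4, 25/4); label the merged cluster KQV
  updated: d(DG,KQV)=47/3
iteration 4: select DG,KQV (d=47/3); attach at lengths (29/6, 19/12); label the merged cluster DGKQV
final tree: ((D:3,G:3):29/6,((K:2,V:2):17/4,Q:25/4):19/12)
total length: 323/12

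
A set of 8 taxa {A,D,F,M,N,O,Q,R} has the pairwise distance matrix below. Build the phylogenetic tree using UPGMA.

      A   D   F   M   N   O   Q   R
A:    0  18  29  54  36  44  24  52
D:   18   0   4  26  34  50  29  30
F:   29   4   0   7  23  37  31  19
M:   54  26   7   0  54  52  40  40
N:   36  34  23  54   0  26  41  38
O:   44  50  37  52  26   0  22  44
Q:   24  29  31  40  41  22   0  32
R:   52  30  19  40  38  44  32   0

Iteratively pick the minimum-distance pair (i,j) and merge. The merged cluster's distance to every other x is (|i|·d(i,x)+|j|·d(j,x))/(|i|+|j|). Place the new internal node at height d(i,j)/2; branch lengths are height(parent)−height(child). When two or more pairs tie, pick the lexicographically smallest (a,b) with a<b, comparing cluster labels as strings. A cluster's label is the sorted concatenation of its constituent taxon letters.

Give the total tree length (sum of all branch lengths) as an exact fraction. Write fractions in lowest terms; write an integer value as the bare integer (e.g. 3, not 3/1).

step 1: merge (D,F) at d=4; branch lengths D→2, F→2; new cluster DF
  updated: d(A,DF)=47/2, d(DF,M)=33/2, d(DF,N)=57/2, d(DF,O)=87/2, d(DF,Q)=30, d(DF,R)=49/2
step 2: merge (DF,M) at d=33/2; branch lengths DF→25/4, M→33/4; new cluster DFM
  updated: d(A,DFM)=101/3, d(DFM,N)=37, d(DFM,O)=139/3, d(DFM,Q)=100/3, d(DFM,R)=89/3
step 3: merge (O,Q) at d=22; branch lengths O→11, Q→11; new cluster OQ
  updated: d(A,OQ)=34, d(DFM,OQ)=239/6, d(N,OQ)=67/2, d(OQ,R)=38
step 4: merge (DFM,R) at d=89/3; branch lengths DFM→79/12, R→89/6; new cluster DFMR
  updated: d(A,DFMR)=153/4, d(DFMR,N)=149/4, d(DFMR,OQ)=315/8
step 5: merge (N,OQ) at d=67/2; branch lengths N→67/4, OQ→23/4; new cluster NOQ
  updated: d(A,NOQ)=104/3, d(DFMR,NOQ)=116/3
step 6: merge (A,NOQ) at d=104/3; branch lengths A→52/3, NOQ→7/12; new cluster ANOQ
  updated: d(ANOQ,DFMR)=617/16
step 7: merge (ANOQ,DFMR) at d=617/16; branch lengths ANOQ→187/96, DFMR→427/96; new cluster ADFMNOQR
final tree: ((A:52/3,(N:67/4,(O:11,Q:11):23/4):7/12):187/96,(((D:2,F:2):25/4,M:33/4):79/12,R:89/6):427/96)
total length: 5219/48

5219/48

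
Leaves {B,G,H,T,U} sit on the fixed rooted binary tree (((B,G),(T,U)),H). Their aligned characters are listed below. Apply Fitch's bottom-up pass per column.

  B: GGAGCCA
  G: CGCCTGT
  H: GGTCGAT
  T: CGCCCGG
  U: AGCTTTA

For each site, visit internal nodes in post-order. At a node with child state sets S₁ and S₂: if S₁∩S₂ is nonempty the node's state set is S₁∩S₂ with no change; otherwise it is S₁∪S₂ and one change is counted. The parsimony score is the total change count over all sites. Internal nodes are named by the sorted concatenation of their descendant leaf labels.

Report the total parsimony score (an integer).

16

BG@0: {G} ∪ {C} = {C,G} (union, +1)
TU@0: {C} ∪ {A} = {A,C} (union, +1)
BGTU@0: {C,G} ∩ {A,C} = {C} (intersection, +0)
BGHTU@0: {C} ∪ {G} = {C,G} (union, +1)
BG@1: {G} ∩ {G} = {G} (intersection, +0)
TU@1: {G} ∩ {G} = {G} (intersection, +0)
BGTU@1: {G} ∩ {G} = {G} (intersection, +0)
BGHTU@1: {G} ∩ {G} = {G} (intersection, +0)
BG@2: {A} ∪ {C} = {A,C} (union, +1)
TU@2: {C} ∩ {C} = {C} (intersection, +0)
BGTU@2: {A,C} ∩ {C} = {C} (intersection, +0)
BGHTU@2: {C} ∪ {T} = {C,T} (union, +1)
BG@3: {G} ∪ {C} = {C,G} (union, +1)
TU@3: {C} ∪ {T} = {C,T} (union, +1)
BGTU@3: {C,G} ∩ {C,T} = {C} (intersection, +0)
BGHTU@3: {C} ∩ {C} = {C} (intersection, +0)
BG@4: {C} ∪ {T} = {C,T} (union, +1)
TU@4: {C} ∪ {T} = {C,T} (union, +1)
BGTU@4: {C,T} ∩ {C,T} = {C,T} (intersection, +0)
BGHTU@4: {C,T} ∪ {G} = {C,G,T} (union, +1)
BG@5: {C} ∪ {G} = {C,G} (union, +1)
TU@5: {G} ∪ {T} = {G,T} (union, +1)
BGTU@5: {C,G} ∩ {G,T} = {G} (intersection, +0)
BGHTU@5: {G} ∪ {A} = {A,G} (union, +1)
BG@6: {A} ∪ {T} = {A,T} (union, +1)
TU@6: {G} ∪ {A} = {A,G} (union, +1)
BGTU@6: {A,T} ∩ {A,G} = {A} (intersection, +0)
BGHTU@6: {A} ∪ {T} = {A,T} (union, +1)
per-site changes: [3, 0, 2, 2, 3, 3, 3]; total = 16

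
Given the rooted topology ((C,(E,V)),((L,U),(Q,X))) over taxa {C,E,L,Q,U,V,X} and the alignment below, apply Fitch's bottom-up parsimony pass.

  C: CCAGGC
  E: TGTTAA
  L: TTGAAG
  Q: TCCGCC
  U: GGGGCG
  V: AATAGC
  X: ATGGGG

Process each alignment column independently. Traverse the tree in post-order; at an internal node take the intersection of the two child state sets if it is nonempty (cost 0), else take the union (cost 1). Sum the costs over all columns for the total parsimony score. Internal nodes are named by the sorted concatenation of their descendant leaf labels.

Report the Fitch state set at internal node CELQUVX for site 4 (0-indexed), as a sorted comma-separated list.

C,G

site 0, node EV: E={T} ∪ V={A} → {A,T} (+1)
site 0, node CEV: C={C} ∪ EV={A,T} → {A,C,T} (+1)
site 0, node LU: L={T} ∪ U={G} → {G,T} (+1)
site 0, node QX: Q={T} ∪ X={A} → {A,T} (+1)
site 0, node LQUX: LU={G,T} ∩ QX={A,T} → {T} (+0)
site 0, node CELQUVX: CEV={A,C,T} ∩ LQUX={T} → {T} (+0)
site 1, node EV: E={G} ∪ V={A} → {A,G} (+1)
site 1, node CEV: C={C} ∪ EV={A,G} → {A,C,G} (+1)
site 1, node LU: L={T} ∪ U={G} → {G,T} (+1)
site 1, node QX: Q={C} ∪ X={T} → {C,T} (+1)
site 1, node LQUX: LU={G,T} ∩ QX={C,T} → {T} (+0)
site 1, node CELQUVX: CEV={A,C,G} ∪ LQUX={T} → {A,C,G,T} (+1)
site 2, node EV: E={T} ∩ V={T} → {T} (+0)
site 2, node CEV: C={A} ∪ EV={T} → {A,T} (+1)
site 2, node LU: L={G} ∩ U={G} → {G} (+0)
site 2, node QX: Q={C} ∪ X={G} → {C,G} (+1)
site 2, node LQUX: LU={G} ∩ QX={C,G} → {G} (+0)
site 2, node CELQUVX: CEV={A,T} ∪ LQUX={G} → {A,G,T} (+1)
site 3, node EV: E={T} ∪ V={A} → {A,T} (+1)
site 3, node CEV: C={G} ∪ EV={A,T} → {A,G,T} (+1)
site 3, node LU: L={A} ∪ U={G} → {A,G} (+1)
site 3, node QX: Q={G} ∩ X={G} → {G} (+0)
site 3, node LQUX: LU={A,G} ∩ QX={G} → {G} (+0)
site 3, node CELQUVX: CEV={A,G,T} ∩ LQUX={G} → {G} (+0)
site 4, node EV: E={A} ∪ V={G} → {A,G} (+1)
site 4, node CEV: C={G} ∩ EV={A,G} → {G} (+0)
site 4, node LU: L={A} ∪ U={C} → {A,C} (+1)
site 4, node QX: Q={C} ∪ X={G} → {C,G} (+1)
site 4, node LQUX: LU={A,C} ∩ QX={C,G} → {C} (+0)
site 4, node CELQUVX: CEV={G} ∪ LQUX={C} → {C,G} (+1)
site 5, node EV: E={A} ∪ V={C} → {A,C} (+1)
site 5, node CEV: C={C} ∩ EV={A,C} → {C} (+0)
site 5, node LU: L={G} ∩ U={G} → {G} (+0)
site 5, node QX: Q={C} ∪ X={G} → {C,G} (+1)
site 5, node LQUX: LU={G} ∩ QX={C,G} → {G} (+0)
site 5, node CELQUVX: CEV={C} ∪ LQUX={G} → {C,G} (+1)
per-site changes: [4, 5, 3, 3, 4, 3]; total = 22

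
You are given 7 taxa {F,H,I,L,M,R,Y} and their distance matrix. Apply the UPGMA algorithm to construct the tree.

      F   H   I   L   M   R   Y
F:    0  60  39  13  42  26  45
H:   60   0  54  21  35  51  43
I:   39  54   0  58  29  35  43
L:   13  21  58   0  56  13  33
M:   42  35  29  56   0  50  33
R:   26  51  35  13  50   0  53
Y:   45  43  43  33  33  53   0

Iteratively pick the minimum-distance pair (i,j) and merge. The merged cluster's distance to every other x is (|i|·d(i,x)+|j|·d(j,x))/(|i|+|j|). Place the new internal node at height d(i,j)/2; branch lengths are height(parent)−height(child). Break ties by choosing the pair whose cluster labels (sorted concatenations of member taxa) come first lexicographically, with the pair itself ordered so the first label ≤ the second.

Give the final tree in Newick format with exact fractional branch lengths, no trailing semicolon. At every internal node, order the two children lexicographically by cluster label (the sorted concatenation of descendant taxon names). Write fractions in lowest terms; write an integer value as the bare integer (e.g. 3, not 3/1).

((((F:13/2,L:13/2):13/4,R:39/4):49/4,H:22):5/8,((I:29/2,M:29/2):9/2,Y:19):29/8)

iteration 1: select F,L (d=13); attach at lengths (13/2, 13/2); label the merged cluster FL
  updated: d(FL,H)=81/2, d(FL,I)=97/2, d(FL,M)=49, d(FL,R)=39/2, d(FL,Y)=39
iteration 2: select FL,R (d=39/2); attach at lengths (13/4, 39/4); label the merged cluster FLR
  updated: d(FLR,H)=44, d(FLR,I)=44, d(FLR,M)=148/3, d(FLR,Y)=131/3
iteration 3: select I,M (d=29); attach at lengths (29/2, 29/2); label the merged cluster IM
  updated: d(FLR,IM)=140/3, d(H,IM)=89/2, d(IM,Y)=38
iteration 4: select IM,Y (d=38); attach at lengths (9/2, 19); label the merged cluster IMY
  updated: d(FLR,IMY)=137/3, d(H,IMY)=44
iteration 5: select FLR,H (d=44); attach at lengths (49/4, 22); label the merged cluster FHLR
  updated: d(FHLR,IMY)=181/4
iteration 6: select FHLR,IMY (d=181/4); attach at lengths (5/8, 29/8); label the merged cluster FHILMRY
final tree: ((((F:13/2,L:13/2):13/4,R:39/4):49/4,H:22):5/8,((I:29/2,M:29/2):9/2,Y:19):29/8)
total length: 117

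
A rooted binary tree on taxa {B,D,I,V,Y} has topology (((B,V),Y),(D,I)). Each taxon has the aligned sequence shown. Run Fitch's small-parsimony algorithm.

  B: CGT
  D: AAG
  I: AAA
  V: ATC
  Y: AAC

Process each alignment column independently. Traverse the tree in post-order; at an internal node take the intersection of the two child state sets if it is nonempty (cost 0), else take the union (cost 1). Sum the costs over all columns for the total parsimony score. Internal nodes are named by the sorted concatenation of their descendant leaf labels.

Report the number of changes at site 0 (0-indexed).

1

BV@0: {C} ∪ {A} = {A,C} (union, +1)
BVY@0: {A,C} ∩ {A} = {A} (intersection, +0)
DI@0: {A} ∩ {A} = {A} (intersection, +0)
BDIVY@0: {A} ∩ {A} = {A} (intersection, +0)
BV@1: {G} ∪ {T} = {G,T} (union, +1)
BVY@1: {G,T} ∪ {A} = {A,G,T} (union, +1)
DI@1: {A} ∩ {A} = {A} (intersection, +0)
BDIVY@1: {A,G,T} ∩ {A} = {A} (intersection, +0)
BV@2: {T} ∪ {C} = {C,T} (union, +1)
BVY@2: {C,T} ∩ {C} = {C} (intersection, +0)
DI@2: {G} ∪ {A} = {A,G} (union, +1)
BDIVY@2: {C} ∪ {A,G} = {A,C,G} (union, +1)
per-site changes: [1, 2, 3]; total = 6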